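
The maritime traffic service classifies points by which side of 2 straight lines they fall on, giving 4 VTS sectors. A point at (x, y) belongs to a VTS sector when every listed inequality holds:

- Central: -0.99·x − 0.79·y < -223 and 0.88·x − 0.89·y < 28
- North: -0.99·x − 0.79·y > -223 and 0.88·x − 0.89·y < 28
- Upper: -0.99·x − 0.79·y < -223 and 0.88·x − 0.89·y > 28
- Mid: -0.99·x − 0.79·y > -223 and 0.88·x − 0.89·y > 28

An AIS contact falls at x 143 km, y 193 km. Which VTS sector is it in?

Central

-0.99·143 − 0.79·193 = -294.040, which is < -223
0.88·143 − 0.89·193 = -45.930, which is < 28
This sign pattern matches Central.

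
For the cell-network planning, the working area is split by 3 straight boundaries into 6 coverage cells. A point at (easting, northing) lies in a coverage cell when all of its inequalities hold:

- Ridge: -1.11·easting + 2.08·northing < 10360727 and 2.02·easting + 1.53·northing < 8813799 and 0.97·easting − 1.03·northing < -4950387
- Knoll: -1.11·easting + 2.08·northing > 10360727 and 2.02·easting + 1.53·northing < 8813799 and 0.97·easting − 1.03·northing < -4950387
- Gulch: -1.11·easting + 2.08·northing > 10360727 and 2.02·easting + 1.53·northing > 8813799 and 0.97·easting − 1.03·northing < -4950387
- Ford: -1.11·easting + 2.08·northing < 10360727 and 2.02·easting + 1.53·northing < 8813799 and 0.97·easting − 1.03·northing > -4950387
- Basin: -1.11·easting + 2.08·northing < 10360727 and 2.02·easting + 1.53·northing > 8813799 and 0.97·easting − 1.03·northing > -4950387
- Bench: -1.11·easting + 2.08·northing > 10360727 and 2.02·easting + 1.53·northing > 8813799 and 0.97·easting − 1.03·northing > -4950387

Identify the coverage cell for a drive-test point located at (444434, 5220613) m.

Bench

-1.11·444434 + 2.08·5220613 = 10365553.300, which is > 10360727
2.02·444434 + 1.53·5220613 = 8885294.570, which is > 8813799
0.97·444434 − 1.03·5220613 = -4946130.410, which is > -4950387
This sign pattern matches Bench.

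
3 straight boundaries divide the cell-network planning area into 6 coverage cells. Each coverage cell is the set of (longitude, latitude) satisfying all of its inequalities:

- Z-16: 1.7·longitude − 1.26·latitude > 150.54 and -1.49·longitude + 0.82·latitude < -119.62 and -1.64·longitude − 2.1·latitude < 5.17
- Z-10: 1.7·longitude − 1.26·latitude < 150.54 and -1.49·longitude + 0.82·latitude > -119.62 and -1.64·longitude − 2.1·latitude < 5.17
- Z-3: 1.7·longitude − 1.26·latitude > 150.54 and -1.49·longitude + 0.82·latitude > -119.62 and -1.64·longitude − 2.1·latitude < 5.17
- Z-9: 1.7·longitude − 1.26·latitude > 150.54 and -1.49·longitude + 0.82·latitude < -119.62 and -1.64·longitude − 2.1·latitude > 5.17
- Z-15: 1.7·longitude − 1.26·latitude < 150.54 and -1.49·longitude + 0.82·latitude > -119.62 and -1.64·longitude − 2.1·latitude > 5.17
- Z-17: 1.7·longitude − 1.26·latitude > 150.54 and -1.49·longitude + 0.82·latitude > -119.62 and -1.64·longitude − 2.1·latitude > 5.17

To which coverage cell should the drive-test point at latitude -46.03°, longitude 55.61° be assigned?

1.7·55.61 − 1.26·-46.03 = 152.535, which is > 150.54
-1.49·55.61 + 0.82·-46.03 = -120.603, which is < -119.62
-1.64·55.61 − 2.1·-46.03 = 5.463, which is > 5.17
This sign pattern matches Z-9.

Z-9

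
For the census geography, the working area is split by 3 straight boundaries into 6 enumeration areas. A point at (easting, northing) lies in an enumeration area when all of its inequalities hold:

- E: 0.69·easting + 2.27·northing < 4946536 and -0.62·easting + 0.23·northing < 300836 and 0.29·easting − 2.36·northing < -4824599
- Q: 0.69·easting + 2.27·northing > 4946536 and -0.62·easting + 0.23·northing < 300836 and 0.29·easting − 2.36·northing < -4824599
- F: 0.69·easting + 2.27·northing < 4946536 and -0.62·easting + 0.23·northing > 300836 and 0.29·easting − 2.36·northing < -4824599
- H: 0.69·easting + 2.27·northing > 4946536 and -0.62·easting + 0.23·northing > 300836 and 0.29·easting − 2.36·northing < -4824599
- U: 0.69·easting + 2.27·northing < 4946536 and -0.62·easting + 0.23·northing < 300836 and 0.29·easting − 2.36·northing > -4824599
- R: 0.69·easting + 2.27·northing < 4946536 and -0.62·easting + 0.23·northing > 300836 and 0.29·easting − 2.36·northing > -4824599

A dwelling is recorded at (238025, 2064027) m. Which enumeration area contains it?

0.69·238025 + 2.27·2064027 = 4849578.540, which is < 4946536
-0.62·238025 + 0.23·2064027 = 327150.710, which is > 300836
0.29·238025 − 2.36·2064027 = -4802076.470, which is > -4824599
This sign pattern matches R.

R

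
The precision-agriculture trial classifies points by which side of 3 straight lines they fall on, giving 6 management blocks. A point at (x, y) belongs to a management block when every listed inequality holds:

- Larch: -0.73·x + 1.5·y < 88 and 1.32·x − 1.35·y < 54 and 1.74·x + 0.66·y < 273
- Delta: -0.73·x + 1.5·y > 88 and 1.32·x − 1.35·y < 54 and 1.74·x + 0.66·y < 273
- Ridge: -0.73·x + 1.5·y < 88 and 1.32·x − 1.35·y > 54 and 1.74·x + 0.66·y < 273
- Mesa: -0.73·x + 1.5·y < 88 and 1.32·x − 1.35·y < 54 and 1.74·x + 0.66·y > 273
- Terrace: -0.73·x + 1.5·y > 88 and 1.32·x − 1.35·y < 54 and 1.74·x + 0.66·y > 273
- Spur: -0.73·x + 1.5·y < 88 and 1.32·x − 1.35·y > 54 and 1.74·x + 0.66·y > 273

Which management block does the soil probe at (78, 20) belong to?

Ridge

-0.73·78 + 1.5·20 = -26.940, which is < 88
1.32·78 − 1.35·20 = 75.960, which is > 54
1.74·78 + 0.66·20 = 148.920, which is < 273
This sign pattern matches Ridge.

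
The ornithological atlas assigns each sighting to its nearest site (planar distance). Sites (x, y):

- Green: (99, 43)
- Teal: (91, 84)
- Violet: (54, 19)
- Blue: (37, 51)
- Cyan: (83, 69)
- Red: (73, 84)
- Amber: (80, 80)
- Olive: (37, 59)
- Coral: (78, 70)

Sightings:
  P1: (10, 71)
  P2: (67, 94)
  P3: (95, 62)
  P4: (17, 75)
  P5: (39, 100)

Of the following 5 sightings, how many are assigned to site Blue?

0

P1 → Olive
P2 → Red
P3 → Cyan
P4 → Olive
P5 → Red
0 of the 5 go to Blue.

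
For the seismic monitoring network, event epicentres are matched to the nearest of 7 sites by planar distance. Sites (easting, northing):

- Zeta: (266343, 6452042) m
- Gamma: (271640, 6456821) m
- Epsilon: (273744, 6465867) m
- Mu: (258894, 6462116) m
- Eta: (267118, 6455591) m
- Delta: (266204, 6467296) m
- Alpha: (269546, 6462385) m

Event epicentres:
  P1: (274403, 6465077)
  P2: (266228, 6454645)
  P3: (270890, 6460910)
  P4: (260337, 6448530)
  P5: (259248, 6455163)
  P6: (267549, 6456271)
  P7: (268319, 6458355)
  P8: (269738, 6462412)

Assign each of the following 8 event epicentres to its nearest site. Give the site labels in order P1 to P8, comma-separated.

P1 → Epsilon (d²=1058381.00)
P2 → Eta (d²=1687016.00)
P3 → Alpha (d²=3981961.00)
P4 → Zeta (d²=48406180.00)
P5 → Mu (d²=48469525.00)
P6 → Eta (d²=648161.00)
P7 → Eta (d²=9082097.00)
P8 → Alpha (d²=37593.00)

Epsilon, Eta, Alpha, Zeta, Mu, Eta, Eta, Alpha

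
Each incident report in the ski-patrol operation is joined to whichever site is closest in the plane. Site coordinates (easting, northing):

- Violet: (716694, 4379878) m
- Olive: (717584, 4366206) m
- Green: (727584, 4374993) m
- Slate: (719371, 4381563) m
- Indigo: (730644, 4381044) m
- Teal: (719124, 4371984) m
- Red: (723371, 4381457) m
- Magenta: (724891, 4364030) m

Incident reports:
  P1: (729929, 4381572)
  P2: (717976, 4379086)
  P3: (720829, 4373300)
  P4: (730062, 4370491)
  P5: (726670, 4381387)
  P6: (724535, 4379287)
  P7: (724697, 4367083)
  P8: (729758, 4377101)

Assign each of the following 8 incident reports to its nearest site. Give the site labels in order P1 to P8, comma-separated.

P1 → Indigo (d²=790009.00)
P2 → Violet (d²=2270788.00)
P3 → Teal (d²=4638881.00)
P4 → Green (d²=26408488.00)
P5 → Red (d²=10888301.00)
P6 → Red (d²=6063796.00)
P7 → Magenta (d²=9358445.00)
P8 → Green (d²=9169940.00)

Indigo, Violet, Teal, Green, Red, Red, Magenta, Green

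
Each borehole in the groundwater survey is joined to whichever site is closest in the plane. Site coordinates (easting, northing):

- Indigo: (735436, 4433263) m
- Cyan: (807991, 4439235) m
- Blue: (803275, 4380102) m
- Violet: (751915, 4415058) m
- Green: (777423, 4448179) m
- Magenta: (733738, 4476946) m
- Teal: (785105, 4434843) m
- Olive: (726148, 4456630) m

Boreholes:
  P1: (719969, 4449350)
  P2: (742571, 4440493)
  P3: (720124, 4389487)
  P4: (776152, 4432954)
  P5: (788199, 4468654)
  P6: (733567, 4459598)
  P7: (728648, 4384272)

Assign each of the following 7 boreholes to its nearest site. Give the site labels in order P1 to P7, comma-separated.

P1 → Olive (d²=91178441.00)
P2 → Indigo (d²=103181125.00)
P3 → Violet (d²=1664543722.00)
P4 → Teal (d²=83724530.00)
P5 → Green (d²=535347801.00)
P6 → Olive (d²=63850585.00)
P7 → Violet (d²=1489131085.00)

Olive, Indigo, Violet, Teal, Green, Olive, Violet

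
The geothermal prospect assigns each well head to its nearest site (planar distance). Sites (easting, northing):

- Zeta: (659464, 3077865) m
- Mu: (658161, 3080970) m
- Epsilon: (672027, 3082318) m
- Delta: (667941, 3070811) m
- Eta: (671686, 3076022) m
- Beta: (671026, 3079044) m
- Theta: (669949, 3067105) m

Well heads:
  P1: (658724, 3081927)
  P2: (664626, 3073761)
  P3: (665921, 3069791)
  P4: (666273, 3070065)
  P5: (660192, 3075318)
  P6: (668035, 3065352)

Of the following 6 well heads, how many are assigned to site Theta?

P1 → Mu
P2 → Delta
P3 → Delta
P4 → Delta
P5 → Zeta
P6 → Theta
1 of the 6 goes to Theta.

1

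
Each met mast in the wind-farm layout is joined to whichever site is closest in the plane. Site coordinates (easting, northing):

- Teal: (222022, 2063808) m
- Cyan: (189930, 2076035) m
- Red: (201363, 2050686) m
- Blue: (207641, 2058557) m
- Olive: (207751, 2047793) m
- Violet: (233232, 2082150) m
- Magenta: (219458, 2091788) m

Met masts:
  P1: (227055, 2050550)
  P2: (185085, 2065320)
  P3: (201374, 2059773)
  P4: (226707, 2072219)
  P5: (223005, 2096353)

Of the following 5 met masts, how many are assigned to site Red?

0

P1 → Teal
P2 → Cyan
P3 → Blue
P4 → Teal
P5 → Magenta
0 of the 5 go to Red.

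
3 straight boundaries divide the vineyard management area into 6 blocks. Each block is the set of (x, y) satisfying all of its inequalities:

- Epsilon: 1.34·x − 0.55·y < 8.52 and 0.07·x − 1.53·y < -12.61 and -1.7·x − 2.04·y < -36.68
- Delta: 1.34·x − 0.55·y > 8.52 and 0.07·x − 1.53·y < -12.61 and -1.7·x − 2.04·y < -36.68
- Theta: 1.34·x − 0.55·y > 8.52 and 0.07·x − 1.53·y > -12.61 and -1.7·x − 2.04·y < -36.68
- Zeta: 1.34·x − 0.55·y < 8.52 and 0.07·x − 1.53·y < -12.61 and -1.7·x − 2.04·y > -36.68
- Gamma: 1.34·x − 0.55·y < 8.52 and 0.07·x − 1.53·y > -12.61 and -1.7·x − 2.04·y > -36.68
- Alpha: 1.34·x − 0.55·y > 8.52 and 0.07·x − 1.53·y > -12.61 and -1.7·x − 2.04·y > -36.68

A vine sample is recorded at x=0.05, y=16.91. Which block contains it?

1.34·0.05 − 0.55·16.91 = -9.234, which is < 8.52
0.07·0.05 − 1.53·16.91 = -25.869, which is < -12.61
-1.7·0.05 − 2.04·16.91 = -34.581, which is > -36.68
This sign pattern matches Zeta.

Zeta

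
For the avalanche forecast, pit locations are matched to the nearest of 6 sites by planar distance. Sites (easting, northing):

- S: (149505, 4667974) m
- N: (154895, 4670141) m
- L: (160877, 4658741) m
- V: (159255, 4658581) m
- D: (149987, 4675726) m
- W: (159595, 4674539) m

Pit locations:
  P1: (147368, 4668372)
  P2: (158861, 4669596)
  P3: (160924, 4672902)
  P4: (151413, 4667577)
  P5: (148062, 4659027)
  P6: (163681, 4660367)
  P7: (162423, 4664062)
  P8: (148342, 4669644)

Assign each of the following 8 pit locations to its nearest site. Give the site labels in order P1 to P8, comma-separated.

P1 → S (d²=4725173.00)
P2 → N (d²=16026181.00)
P3 → W (d²=4446010.00)
P4 → S (d²=3798073.00)
P5 → S (d²=82131058.00)
P6 → L (d²=10506292.00)
P7 → L (d²=30703157.00)
P8 → S (d²=4141469.00)

S, N, W, S, S, L, L, S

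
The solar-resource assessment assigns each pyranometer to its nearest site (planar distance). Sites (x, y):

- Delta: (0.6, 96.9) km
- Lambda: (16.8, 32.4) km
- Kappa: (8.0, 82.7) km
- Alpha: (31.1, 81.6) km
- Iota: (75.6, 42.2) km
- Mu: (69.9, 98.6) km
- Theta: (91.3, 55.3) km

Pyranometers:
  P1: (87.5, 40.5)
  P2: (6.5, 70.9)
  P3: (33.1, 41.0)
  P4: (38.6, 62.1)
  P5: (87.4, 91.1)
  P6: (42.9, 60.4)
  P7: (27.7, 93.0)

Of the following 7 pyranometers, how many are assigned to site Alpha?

P1 → Iota
P2 → Kappa
P3 → Lambda
P4 → Alpha
P5 → Mu
P6 → Alpha
P7 → Alpha
3 of the 7 go to Alpha.

3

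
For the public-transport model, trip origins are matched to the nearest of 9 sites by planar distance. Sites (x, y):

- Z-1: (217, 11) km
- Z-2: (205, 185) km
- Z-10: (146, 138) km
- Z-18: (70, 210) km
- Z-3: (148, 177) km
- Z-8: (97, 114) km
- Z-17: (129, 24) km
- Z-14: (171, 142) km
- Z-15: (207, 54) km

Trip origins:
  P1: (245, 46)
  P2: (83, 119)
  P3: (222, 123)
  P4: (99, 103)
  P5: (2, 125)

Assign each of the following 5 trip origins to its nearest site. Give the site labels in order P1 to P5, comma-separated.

Z-15, Z-8, Z-14, Z-8, Z-8

P1 → Z-15 (d²=1508.00)
P2 → Z-8 (d²=221.00)
P3 → Z-14 (d²=2962.00)
P4 → Z-8 (d²=125.00)
P5 → Z-8 (d²=9146.00)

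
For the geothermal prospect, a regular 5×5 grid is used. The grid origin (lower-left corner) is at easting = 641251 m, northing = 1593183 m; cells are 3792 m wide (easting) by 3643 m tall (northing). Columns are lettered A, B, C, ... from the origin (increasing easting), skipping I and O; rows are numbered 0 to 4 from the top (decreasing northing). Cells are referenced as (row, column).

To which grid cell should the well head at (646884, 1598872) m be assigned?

(3, B)

Column index: ⌊(646884 − 641251) / 3792⌋ = ⌊1.485⌋ = 1 → column B
Row offset from origin: ⌊(1598872 − 1593183) / 3643⌋ = ⌊1.562⌋ = 1 → row 3 (counted from top)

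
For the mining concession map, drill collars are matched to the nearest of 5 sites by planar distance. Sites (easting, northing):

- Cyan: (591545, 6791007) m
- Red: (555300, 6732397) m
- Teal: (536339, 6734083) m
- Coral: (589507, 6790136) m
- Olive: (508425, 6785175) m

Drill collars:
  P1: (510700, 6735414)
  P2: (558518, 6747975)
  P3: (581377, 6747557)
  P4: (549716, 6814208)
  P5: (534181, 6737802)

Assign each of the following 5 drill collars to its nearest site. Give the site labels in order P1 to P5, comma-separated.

P1 → Teal (d²=659129882.00)
P2 → Red (d²=253029608.00)
P3 → Red (d²=909835529.00)
P4 → Coral (d²=2162784865.00)
P5 → Teal (d²=18487925.00)

Teal, Red, Red, Coral, Teal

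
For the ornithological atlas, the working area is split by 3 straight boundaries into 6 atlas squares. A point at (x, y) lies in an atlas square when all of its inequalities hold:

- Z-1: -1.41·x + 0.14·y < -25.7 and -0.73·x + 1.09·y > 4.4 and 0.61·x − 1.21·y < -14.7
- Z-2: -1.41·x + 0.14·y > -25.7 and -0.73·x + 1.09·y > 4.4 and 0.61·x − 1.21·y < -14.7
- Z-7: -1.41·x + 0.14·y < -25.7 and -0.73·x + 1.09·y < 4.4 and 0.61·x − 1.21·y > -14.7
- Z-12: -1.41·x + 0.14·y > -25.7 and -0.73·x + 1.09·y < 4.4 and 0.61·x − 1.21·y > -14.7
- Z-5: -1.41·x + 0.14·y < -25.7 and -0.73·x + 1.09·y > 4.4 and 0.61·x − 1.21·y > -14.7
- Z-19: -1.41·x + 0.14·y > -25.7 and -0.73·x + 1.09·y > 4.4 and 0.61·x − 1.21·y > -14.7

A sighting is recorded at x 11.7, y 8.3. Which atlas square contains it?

-1.41·11.7 + 0.14·8.3 = -15.335, which is > -25.7
-0.73·11.7 + 1.09·8.3 = 0.506, which is < 4.4
0.61·11.7 − 1.21·8.3 = -2.906, which is > -14.7
This sign pattern matches Z-12.

Z-12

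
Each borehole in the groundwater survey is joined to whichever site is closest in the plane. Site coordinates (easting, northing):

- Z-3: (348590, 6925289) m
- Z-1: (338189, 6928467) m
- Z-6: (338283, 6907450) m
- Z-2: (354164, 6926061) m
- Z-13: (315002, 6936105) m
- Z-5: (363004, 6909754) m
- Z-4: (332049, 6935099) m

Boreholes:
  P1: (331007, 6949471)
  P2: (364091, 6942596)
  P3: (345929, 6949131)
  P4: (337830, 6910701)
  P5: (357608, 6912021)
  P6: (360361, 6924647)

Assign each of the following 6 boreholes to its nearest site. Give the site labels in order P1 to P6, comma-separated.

P1 → Z-4 (d²=207640148.00)
P2 → Z-2 (d²=371951554.00)
P3 → Z-4 (d²=389551424.00)
P4 → Z-6 (d²=10774210.00)
P5 → Z-5 (d²=34256105.00)
P6 → Z-2 (d²=40402205.00)

Z-4, Z-2, Z-4, Z-6, Z-5, Z-2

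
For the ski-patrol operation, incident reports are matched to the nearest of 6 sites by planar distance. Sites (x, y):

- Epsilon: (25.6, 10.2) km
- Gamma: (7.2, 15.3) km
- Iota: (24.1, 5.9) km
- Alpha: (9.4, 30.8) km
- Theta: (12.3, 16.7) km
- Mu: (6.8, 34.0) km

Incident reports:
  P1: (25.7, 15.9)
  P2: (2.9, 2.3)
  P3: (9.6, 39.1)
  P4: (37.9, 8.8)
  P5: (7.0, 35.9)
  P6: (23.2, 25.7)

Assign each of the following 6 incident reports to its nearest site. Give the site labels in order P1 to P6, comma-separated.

P1 → Epsilon (d²=32.50)
P2 → Gamma (d²=187.49)
P3 → Mu (d²=33.85)
P4 → Epsilon (d²=153.25)
P5 → Mu (d²=3.65)
P6 → Theta (d²=199.81)

Epsilon, Gamma, Mu, Epsilon, Mu, Theta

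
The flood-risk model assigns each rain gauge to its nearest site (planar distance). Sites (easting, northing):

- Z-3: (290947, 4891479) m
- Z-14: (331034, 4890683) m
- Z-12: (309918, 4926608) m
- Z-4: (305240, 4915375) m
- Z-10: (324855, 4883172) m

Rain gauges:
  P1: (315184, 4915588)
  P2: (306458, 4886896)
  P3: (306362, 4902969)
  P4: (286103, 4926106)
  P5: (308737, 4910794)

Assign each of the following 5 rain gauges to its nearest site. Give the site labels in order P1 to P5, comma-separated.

P1 → Z-4 (d²=98928505.00)
P2 → Z-3 (d²=261595010.00)
P3 → Z-4 (d²=155167720.00)
P4 → Z-4 (d²=481379130.00)
P5 → Z-4 (d²=33214570.00)

Z-4, Z-3, Z-4, Z-4, Z-4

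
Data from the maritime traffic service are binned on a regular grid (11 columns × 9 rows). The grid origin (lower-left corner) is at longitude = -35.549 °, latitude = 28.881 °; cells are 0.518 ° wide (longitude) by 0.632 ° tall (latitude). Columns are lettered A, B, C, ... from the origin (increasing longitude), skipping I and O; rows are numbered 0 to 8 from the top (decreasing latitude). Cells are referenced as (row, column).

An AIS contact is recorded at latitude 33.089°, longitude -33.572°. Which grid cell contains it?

(2, D)

Column index: ⌊(-33.572 − -35.549) / 0.518⌋ = ⌊3.817⌋ = 3 → column D
Row offset from origin: ⌊(33.089 − 28.881) / 0.632⌋ = ⌊6.658⌋ = 6 → row 2 (counted from top)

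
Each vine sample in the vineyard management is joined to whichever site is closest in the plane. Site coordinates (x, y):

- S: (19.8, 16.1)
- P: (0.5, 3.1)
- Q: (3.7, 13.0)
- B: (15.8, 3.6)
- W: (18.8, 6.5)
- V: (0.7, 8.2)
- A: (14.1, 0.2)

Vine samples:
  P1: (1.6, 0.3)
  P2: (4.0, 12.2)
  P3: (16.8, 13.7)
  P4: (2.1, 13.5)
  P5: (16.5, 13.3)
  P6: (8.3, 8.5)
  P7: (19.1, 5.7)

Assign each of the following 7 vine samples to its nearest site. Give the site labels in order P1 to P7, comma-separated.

P1 → P (d²=9.05)
P2 → Q (d²=0.73)
P3 → S (d²=14.76)
P4 → Q (d²=2.81)
P5 → S (d²=18.73)
P6 → Q (d²=41.41)
P7 → W (d²=0.73)

P, Q, S, Q, S, Q, W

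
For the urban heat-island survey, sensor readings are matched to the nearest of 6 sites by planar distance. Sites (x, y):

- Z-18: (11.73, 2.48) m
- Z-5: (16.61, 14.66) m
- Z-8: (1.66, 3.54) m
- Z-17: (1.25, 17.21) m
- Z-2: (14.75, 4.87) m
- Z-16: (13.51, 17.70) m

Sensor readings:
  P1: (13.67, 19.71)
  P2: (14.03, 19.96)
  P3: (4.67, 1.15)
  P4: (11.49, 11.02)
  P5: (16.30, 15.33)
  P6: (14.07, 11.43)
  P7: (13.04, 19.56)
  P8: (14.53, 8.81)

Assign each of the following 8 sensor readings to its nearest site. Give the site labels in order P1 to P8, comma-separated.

Z-16, Z-16, Z-8, Z-5, Z-5, Z-5, Z-16, Z-2

P1 → Z-16 (d²=4.07)
P2 → Z-16 (d²=5.38)
P3 → Z-8 (d²=14.77)
P4 → Z-5 (d²=39.46)
P5 → Z-5 (d²=0.54)
P6 → Z-5 (d²=16.88)
P7 → Z-16 (d²=3.68)
P8 → Z-2 (d²=15.57)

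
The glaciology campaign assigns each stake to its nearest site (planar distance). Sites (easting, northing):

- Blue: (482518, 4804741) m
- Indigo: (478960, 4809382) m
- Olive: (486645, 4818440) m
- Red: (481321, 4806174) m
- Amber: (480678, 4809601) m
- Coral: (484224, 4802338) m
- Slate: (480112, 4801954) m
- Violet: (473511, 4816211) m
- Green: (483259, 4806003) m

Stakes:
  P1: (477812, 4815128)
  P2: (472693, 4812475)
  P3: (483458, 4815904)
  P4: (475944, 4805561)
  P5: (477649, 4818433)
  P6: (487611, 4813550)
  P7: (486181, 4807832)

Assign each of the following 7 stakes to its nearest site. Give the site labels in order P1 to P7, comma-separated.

Violet, Violet, Olive, Indigo, Violet, Olive, Green

P1 → Violet (d²=19671490.00)
P2 → Violet (d²=14626820.00)
P3 → Olive (d²=16588265.00)
P4 → Indigo (d²=23696297.00)
P5 → Violet (d²=22060328.00)
P6 → Olive (d²=24845256.00)
P7 → Green (d²=11883325.00)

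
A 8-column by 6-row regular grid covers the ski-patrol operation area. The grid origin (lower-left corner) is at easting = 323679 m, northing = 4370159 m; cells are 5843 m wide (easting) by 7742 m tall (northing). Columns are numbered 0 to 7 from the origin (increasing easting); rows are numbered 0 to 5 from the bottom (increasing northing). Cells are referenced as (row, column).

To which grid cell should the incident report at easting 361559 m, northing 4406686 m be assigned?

Column index: ⌊(361559 − 323679) / 5843⌋ = ⌊6.483⌋ = 6
Row offset from origin: ⌊(4406686 − 4370159) / 7742⌋ = ⌊4.718⌋ = 4 → row 4

(4, 6)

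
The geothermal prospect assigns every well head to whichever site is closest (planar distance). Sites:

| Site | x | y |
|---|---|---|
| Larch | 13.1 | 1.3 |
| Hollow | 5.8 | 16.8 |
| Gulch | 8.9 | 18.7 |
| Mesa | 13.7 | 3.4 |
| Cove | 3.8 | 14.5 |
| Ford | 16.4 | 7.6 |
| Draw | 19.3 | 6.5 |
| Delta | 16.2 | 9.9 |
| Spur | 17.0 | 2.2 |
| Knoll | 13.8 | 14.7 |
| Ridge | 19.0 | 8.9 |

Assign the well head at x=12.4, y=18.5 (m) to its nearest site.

Squared distances to each site:
Larch: 296.330; Hollow: 46.450; Gulch: 12.290; Mesa: 229.700; Cove: 89.960; Ford: 134.810; Draw: 191.610; Delta: 88.400; Spur: 286.850; Knoll: 16.400; Ridge: 135.720.
Minimum at Gulch.

Gulch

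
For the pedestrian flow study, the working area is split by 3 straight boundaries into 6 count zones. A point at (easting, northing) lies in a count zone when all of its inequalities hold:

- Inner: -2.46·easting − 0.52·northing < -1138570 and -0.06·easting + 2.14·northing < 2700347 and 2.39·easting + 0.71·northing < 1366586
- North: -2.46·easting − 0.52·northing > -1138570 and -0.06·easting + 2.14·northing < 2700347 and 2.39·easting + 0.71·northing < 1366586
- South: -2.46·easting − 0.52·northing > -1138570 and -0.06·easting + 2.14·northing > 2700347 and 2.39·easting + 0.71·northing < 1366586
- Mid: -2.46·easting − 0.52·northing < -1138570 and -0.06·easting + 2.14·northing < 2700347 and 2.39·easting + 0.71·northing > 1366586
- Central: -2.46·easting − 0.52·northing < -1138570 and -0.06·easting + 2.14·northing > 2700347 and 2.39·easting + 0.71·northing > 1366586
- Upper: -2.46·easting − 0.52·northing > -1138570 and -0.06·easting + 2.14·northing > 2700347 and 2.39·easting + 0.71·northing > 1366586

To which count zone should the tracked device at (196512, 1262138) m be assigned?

-2.46·196512 − 0.52·1262138 = -1139731.280, which is < -1138570
-0.06·196512 + 2.14·1262138 = 2689184.600, which is < 2700347
2.39·196512 + 0.71·1262138 = 1365781.660, which is < 1366586
This sign pattern matches Inner.

Inner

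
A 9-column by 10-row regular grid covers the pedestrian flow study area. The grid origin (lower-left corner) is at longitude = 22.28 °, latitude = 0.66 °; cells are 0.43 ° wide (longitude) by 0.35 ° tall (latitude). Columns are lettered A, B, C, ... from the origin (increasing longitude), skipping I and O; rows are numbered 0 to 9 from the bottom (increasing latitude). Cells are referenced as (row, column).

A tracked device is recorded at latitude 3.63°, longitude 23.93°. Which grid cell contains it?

(8, D)

Column index: ⌊(23.93 − 22.28) / 0.43⌋ = ⌊3.837⌋ = 3 → column D
Row offset from origin: ⌊(3.63 − 0.66) / 0.35⌋ = ⌊8.486⌋ = 8 → row 8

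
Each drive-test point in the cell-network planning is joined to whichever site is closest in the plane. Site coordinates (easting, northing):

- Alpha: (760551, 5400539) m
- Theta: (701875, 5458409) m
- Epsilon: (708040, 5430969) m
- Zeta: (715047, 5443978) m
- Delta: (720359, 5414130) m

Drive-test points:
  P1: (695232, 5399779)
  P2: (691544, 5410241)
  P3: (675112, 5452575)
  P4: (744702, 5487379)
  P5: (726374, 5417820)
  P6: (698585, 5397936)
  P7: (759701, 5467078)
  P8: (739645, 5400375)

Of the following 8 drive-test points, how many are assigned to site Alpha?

P1 → Delta
P2 → Epsilon
P3 → Theta
P4 → Theta
P5 → Delta
P6 → Delta
P7 → Zeta
P8 → Alpha
1 of the 8 goes to Alpha.

1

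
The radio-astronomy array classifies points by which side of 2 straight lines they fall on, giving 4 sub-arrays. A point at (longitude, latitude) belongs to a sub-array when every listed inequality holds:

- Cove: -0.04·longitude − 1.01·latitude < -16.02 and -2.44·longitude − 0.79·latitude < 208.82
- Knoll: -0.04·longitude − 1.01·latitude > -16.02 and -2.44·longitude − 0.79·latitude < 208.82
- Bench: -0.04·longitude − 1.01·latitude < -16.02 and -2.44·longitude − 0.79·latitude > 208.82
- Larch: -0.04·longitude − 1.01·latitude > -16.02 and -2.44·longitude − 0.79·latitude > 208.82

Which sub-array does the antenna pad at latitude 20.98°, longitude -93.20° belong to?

-0.04·-93.20 − 1.01·20.98 = -17.462, which is < -16.02
-2.44·-93.20 − 0.79·20.98 = 210.834, which is > 208.82
This sign pattern matches Bench.

Bench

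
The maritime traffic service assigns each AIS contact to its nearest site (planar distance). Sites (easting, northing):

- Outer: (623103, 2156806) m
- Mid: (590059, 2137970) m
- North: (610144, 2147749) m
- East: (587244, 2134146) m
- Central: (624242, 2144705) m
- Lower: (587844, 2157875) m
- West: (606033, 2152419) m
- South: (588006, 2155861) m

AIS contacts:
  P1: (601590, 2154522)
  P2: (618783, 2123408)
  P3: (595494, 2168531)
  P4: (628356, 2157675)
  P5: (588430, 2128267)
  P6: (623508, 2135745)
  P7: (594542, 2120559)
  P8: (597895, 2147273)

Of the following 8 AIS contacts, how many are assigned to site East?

P1 → West
P2 → Central
P3 → Lower
P4 → Outer
P5 → East
P6 → Central
P7 → East
P8 → West
2 of the 8 go to East.

2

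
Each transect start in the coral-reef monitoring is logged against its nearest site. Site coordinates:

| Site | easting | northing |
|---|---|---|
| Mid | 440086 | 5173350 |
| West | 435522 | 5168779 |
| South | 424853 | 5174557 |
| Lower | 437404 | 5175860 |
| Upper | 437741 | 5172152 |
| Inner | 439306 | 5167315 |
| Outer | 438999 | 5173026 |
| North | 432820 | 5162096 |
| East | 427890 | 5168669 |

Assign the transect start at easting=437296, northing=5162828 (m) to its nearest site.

Squared distances to each site:
Mid: 118496584.000; West: 38561477.000; South: 292397690.000; Lower: 169844688.000; Upper: 87135001.000; Inner: 24173269.000; Outer: 106899413.000; North: 20570400.000; East: 122590117.000.
Minimum at North.

North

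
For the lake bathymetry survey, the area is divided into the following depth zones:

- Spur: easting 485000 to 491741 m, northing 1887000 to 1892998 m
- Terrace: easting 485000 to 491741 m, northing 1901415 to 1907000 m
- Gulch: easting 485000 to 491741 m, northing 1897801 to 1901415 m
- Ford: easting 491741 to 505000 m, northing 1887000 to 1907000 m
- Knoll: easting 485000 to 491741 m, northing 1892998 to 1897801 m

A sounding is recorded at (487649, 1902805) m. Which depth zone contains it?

The point has easting = 487649 and northing = 1902805.
Only Terrace satisfies 485000 ≤ easting ≤ 491741 and 1901415 ≤ northing ≤ 1907000.

Terrace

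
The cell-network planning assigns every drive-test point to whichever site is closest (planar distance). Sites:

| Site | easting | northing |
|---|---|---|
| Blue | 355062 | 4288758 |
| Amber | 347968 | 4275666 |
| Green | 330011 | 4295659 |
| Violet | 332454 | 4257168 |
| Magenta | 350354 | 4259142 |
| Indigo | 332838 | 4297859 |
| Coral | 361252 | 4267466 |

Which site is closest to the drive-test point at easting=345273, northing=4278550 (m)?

Squared distances to each site:
Blue: 200027785.000; Amber: 15580481.000; Green: 525646525.000; Violet: 621516685.000; Magenta: 402487025.000; Indigo: 527466706.000; Coral: 378183497.000.
Minimum at Amber.

Amber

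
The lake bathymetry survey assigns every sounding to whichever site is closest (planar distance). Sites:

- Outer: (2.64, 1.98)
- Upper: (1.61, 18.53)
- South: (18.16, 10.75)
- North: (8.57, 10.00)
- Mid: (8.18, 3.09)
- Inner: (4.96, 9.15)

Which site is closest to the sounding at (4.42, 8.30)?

Inner

Squared distances to each site:
Outer: 43.111; Upper: 112.549; South: 194.790; North: 20.113; Mid: 41.282; Inner: 1.014.
Minimum at Inner.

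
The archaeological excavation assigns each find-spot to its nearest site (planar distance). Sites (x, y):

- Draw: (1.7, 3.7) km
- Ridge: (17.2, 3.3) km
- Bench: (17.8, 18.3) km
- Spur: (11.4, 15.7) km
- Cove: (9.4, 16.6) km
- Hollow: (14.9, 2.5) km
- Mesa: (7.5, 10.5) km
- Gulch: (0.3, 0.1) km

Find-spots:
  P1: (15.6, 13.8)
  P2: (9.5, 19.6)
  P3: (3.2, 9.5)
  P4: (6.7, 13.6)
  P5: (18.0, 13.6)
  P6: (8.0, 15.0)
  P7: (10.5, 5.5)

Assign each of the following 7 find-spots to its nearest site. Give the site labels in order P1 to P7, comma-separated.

P1 → Spur (d²=21.25)
P2 → Cove (d²=9.01)
P3 → Mesa (d²=19.49)
P4 → Mesa (d²=10.25)
P5 → Bench (d²=22.13)
P6 → Cove (d²=4.52)
P7 → Hollow (d²=28.36)

Spur, Cove, Mesa, Mesa, Bench, Cove, Hollow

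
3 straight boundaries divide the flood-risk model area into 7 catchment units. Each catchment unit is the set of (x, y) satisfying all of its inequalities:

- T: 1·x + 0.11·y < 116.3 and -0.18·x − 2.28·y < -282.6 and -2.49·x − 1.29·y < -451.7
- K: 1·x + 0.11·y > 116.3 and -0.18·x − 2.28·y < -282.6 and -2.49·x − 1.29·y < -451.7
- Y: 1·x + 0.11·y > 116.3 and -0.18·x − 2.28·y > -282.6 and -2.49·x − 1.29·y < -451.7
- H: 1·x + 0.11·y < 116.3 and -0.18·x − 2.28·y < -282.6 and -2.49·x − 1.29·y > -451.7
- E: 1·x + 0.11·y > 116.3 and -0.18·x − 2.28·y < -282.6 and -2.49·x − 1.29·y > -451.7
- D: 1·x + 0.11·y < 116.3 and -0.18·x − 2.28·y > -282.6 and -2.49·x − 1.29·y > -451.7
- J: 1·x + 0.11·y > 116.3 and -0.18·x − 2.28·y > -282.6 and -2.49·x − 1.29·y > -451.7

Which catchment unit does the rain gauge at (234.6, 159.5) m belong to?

K

1·234.6 + 0.11·159.5 = 252.145, which is > 116.3
-0.18·234.6 − 2.28·159.5 = -405.888, which is < -282.6
-2.49·234.6 − 1.29·159.5 = -789.909, which is < -451.7
This sign pattern matches K.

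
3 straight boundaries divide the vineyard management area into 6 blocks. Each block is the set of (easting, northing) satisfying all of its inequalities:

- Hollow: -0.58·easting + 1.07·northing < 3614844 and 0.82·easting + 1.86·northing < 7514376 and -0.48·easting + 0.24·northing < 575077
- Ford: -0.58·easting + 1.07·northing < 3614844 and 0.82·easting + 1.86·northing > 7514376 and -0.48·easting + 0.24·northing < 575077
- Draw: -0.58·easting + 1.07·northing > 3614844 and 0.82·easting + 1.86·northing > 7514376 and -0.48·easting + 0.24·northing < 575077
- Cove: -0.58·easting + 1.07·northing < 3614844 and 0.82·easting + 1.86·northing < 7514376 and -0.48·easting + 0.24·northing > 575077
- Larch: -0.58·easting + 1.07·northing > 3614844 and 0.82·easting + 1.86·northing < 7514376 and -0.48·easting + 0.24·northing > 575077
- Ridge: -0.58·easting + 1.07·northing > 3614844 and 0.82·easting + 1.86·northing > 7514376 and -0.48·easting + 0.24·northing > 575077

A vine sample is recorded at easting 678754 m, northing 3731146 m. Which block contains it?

Hollow

-0.58·678754 + 1.07·3731146 = 3598648.900, which is < 3614844
0.82·678754 + 1.86·3731146 = 7496509.840, which is < 7514376
-0.48·678754 + 0.24·3731146 = 569673.120, which is < 575077
This sign pattern matches Hollow.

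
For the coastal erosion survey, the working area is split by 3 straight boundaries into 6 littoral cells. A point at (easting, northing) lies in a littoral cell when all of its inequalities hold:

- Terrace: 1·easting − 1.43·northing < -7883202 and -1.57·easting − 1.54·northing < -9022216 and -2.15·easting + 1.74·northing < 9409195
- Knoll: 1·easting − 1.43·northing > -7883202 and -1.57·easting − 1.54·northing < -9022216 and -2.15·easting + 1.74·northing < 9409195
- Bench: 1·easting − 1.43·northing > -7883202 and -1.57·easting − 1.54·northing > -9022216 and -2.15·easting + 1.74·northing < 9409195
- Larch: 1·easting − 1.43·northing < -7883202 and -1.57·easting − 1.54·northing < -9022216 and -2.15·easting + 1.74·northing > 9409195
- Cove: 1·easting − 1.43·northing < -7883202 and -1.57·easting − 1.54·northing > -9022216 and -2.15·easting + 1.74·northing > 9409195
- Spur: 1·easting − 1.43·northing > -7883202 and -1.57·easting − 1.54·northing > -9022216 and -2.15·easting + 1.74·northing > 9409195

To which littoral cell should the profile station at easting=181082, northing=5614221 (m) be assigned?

1·181082 − 1.43·5614221 = -7847254.030, which is > -7883202
-1.57·181082 − 1.54·5614221 = -8930199.080, which is > -9022216
-2.15·181082 + 1.74·5614221 = 9379418.240, which is < 9409195
This sign pattern matches Bench.

Bench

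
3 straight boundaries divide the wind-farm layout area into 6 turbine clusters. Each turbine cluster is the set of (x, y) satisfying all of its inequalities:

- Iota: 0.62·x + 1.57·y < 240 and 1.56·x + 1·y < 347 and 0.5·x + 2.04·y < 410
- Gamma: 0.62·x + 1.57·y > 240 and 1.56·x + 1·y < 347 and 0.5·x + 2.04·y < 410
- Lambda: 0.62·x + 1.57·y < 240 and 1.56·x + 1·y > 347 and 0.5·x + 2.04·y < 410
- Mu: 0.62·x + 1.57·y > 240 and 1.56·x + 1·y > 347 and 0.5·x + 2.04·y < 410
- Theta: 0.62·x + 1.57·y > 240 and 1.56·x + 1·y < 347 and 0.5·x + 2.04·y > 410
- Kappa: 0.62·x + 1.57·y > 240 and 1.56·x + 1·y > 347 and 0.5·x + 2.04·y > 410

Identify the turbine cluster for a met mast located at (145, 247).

Kappa

0.62·145 + 1.57·247 = 477.690, which is > 240
1.56·145 + 1·247 = 473.200, which is > 347
0.5·145 + 2.04·247 = 576.380, which is > 410
This sign pattern matches Kappa.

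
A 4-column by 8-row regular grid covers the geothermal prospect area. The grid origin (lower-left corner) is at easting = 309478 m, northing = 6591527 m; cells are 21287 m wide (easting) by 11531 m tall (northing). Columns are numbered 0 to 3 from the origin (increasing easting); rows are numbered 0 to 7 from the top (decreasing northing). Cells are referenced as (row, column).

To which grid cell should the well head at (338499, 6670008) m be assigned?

(1, 1)

Column index: ⌊(338499 − 309478) / 21287⌋ = ⌊1.363⌋ = 1
Row offset from origin: ⌊(6670008 − 6591527) / 11531⌋ = ⌊6.806⌋ = 6 → row 1 (counted from top)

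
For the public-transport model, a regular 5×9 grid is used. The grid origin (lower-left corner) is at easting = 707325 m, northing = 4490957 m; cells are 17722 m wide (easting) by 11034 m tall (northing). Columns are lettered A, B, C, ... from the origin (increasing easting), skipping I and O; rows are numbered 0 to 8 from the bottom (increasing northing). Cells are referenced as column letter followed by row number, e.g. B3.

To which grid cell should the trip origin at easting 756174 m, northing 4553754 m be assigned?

C5

Column index: ⌊(756174 − 707325) / 17722⌋ = ⌊2.756⌋ = 2 → column C
Row offset from origin: ⌊(4553754 − 4490957) / 11034⌋ = ⌊5.691⌋ = 5 → row 5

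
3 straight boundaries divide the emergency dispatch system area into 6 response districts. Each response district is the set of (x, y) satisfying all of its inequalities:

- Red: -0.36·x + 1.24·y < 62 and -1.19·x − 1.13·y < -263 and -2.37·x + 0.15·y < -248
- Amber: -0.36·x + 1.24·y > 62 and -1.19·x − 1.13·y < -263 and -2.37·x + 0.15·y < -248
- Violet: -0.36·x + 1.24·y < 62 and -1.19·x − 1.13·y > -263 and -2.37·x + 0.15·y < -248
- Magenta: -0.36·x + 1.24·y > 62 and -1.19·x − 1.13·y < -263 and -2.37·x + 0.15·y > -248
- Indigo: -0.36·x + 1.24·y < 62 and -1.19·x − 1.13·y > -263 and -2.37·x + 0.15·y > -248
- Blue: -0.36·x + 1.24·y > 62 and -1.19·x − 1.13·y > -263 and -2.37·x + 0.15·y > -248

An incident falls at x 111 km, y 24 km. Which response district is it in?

-0.36·111 + 1.24·24 = -10.200, which is < 62
-1.19·111 − 1.13·24 = -159.210, which is > -263
-2.37·111 + 0.15·24 = -259.470, which is < -248
This sign pattern matches Violet.

Violet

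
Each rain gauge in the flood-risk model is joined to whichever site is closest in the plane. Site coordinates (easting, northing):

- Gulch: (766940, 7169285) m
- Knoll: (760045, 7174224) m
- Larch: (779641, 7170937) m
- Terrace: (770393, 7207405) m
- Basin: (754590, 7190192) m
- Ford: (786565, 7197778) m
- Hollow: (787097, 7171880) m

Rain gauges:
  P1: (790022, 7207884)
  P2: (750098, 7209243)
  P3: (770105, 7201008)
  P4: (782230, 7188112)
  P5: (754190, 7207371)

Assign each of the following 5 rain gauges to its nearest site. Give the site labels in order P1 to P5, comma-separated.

P1 → Ford (d²=114082085.00)
P2 → Basin (d²=383118665.00)
P3 → Terrace (d²=41004553.00)
P4 → Ford (d²=112223781.00)
P5 → Terrace (d²=262538365.00)

Ford, Basin, Terrace, Ford, Terrace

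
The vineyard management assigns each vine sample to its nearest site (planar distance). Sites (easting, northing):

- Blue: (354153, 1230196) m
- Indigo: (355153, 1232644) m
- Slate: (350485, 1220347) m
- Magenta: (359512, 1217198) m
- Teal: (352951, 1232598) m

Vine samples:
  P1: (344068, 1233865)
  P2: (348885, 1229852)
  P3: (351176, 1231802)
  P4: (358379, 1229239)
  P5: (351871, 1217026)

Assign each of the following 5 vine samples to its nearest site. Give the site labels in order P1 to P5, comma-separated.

Teal, Teal, Teal, Blue, Slate

P1 → Teal (d²=80512978.00)
P2 → Teal (d²=24072872.00)
P3 → Teal (d²=3784241.00)
P4 → Blue (d²=18774925.00)
P5 → Slate (d²=12950037.00)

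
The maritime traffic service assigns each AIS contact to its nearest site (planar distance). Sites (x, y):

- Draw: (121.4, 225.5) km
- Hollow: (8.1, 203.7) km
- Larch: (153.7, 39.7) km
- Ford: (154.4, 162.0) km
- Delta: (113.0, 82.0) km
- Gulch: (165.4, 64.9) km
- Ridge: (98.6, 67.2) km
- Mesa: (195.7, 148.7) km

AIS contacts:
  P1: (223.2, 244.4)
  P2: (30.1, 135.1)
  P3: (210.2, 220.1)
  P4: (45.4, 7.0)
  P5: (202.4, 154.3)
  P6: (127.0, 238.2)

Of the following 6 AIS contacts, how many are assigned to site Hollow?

1

P1 → Mesa
P2 → Hollow
P3 → Mesa
P4 → Ridge
P5 → Mesa
P6 → Draw
1 of the 6 goes to Hollow.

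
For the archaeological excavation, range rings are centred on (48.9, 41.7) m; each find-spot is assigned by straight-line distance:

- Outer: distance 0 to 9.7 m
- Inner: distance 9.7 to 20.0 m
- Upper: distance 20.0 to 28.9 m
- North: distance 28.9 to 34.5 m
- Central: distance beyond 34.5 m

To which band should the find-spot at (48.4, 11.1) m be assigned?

North

Distance = √((48.4−48.9)² + (11.1−41.7)²) = √(0.250 + 936.360) = 30.604 m.
28.9 ≤ 30.604 < 34.5 → North.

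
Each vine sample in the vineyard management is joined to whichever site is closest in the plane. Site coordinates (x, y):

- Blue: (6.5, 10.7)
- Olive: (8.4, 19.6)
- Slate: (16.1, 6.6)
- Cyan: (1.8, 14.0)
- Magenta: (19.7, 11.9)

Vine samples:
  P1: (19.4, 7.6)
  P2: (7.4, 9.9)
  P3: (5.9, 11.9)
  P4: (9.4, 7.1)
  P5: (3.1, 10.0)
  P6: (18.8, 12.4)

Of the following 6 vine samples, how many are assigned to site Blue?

P1 → Slate
P2 → Blue
P3 → Blue
P4 → Blue
P5 → Blue
P6 → Magenta
4 of the 6 go to Blue.

4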